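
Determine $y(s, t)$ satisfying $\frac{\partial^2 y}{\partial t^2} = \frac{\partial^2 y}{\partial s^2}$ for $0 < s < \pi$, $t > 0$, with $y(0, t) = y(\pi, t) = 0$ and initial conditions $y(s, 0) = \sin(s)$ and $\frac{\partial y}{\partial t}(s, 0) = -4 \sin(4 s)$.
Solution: Separating variables: $y = \sum [A_n \cos(\omega_n t) + B_n \sin(\omega_n t)] \sin(ns)$, $\omega_n = n$. From ICs ($B_n$ = velocity coefficient / $\omega_n$): $A_1=1, B_4=-1$.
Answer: $y(s, t) = \sin(s) \cos(t) -  \sin(4 s) \sin(4 t)$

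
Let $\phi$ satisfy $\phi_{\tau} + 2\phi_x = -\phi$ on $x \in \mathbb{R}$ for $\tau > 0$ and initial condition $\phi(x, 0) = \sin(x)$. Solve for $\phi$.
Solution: Substitute $\phi = e^{-\tau}u$.
Then $\phi_{\tau} = e^{-\tau}(u_{\tau} - u)$, $\phi_x = e^{-\tau}u_x$; substituting and dividing by $e^{-\tau}$, the lower-order terms cancel: $u_{\tau} + 2u_x = 0$ (standard advection equation).
Data for $u$: $u(x,0) = \phi(x,0) = \sin(x)$.
By characteristics ($dx/d\tau = 2$), $u(x,\tau) = f(x - 2\tau)$ with $f = u( \cdot , 0)$.
So $u(x,\tau) = \sin(x - 2 \tau)$, and $\phi(x,\tau) = e^{-\tau}u(x,\tau)$.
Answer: $\phi(x, \tau) = - e^{-\tau} \sin(2 \tau - x)$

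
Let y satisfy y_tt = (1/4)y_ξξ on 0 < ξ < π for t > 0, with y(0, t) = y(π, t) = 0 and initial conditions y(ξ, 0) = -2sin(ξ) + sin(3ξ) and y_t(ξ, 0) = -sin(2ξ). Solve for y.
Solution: Separating variables: y = Σ [A_n cos(ω_n t) + B_n sin(ω_n t)] sin(nξ), ω_n = n/2. From ICs (B_n = velocity coefficient / ω_n): A_1=-2, A_3=1, B_2=-1.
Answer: y(ξ, t) = -sin(t)sin(2ξ) - 2sin(ξ)cos(t/2) + sin(3ξ)cos(3t/2)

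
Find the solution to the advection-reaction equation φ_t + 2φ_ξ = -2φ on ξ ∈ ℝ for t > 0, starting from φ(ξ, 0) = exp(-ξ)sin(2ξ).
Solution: Substitute φ = exp(-ξ)u, i.e. u = exp(ξ)φ.
By the product rule, φ_ξ = exp(-ξ)(u_ξ - u), φ_t = exp(-ξ)u_t.
Substituting into the PDE and dividing by exp(-ξ): u_t + 2(u_ξ - u) = -2u.
The lower-order terms cancel, leaving the standard advection equation u_t + 2u_ξ = 0.
Initial data for u: u(ξ,0) = exp(ξ)φ(ξ,0) = sin(2ξ).
Solve for u:
  By method of characteristics (waves move right with speed 2):
  Along characteristics ξ - 2t = const, u is constant, so u(ξ,t) = f(ξ - 2t) with f = u(·, 0).
Hence u(ξ,t) = -sin(4t - 2ξ).
Transform back: φ(ξ,t) = exp(-ξ)u(ξ,t).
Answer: φ(ξ, t) = -exp(-ξ)sin(4t - 2ξ)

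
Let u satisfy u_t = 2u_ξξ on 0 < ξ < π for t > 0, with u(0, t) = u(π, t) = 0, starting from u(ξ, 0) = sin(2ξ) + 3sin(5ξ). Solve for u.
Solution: Using separation of variables u = X(ξ)T(t):
Eigenfunctions: sin(nξ), n = 1, 2, 3, ...
General solution: u(ξ, t) = Σ c_n sin(nξ) exp(-2n² t)
Matching u(ξ,0) = sin(2ξ) + 3sin(5ξ) term by term: c_2=1, c_5=3.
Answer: u(ξ, t) = exp(-8t)sin(2ξ) + 3exp(-50t)sin(5ξ)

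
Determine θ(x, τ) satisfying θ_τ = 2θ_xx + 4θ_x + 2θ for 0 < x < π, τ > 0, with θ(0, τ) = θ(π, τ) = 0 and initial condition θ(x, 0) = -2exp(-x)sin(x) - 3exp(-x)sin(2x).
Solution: Substitute θ = exp(-x)u, i.e. u = exp(x)θ.
By the product rule, θ_x = exp(-x)(u_x - u), θ_xx = exp(-x)(u_xx - 2u_x + u), θ_τ = exp(-x)u_τ.
Substituting into the PDE and dividing by exp(-x): u_τ = 2(u_xx - 2u_x + u) + 4(u_x - u) + 2u.
The lower-order terms cancel, leaving the standard heat equation u_τ = 2u_xx.
Initial data for u: u(x,0) = exp(x)θ(x,0) = -2sin(x) - 3sin(2x). The boundary conditions carry over: u(0,τ) = u(π,τ) = 0.
Solve for u:
  Using separation of variables u = X(x)G(τ):
  Eigenfunctions: sin(nx), n = 1, 2, 3, ...
  General solution: u(x, τ) = Σ c_n sin(nx) exp(-2n² τ)
  Matching u(x,0) = -2sin(x) - 3sin(2x) term by term: c_1=-2, c_2=-3.
Hence u(x,τ) = -2exp(-2τ)sin(x) - 3exp(-8τ)sin(2x).
Transform back: θ(x,τ) = exp(-x)u(x,τ).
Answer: θ(x, τ) = -2exp(-x)exp(-2τ)sin(x) - 3exp(-x)exp(-8τ)sin(2x)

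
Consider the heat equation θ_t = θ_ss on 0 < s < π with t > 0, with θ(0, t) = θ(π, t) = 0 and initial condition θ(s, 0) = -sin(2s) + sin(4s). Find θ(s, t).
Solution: Using separation of variables θ = X(s)G(t):
Eigenfunctions: sin(ns), n = 1, 2, 3, ...
General solution: θ(s, t) = Σ c_n sin(ns) exp(-n² t)
Matching θ(s,0) = -sin(2s) + sin(4s) term by term: c_2=-1, c_4=1.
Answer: θ(s, t) = -exp(-4t)sin(2s) + exp(-16t)sin(4s)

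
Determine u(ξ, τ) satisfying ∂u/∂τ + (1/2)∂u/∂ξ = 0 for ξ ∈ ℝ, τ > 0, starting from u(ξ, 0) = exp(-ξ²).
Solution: By characteristics (dξ/dτ = 1/2), u(ξ,τ) = f(ξ - (1/2)τ) with f = u(·, 0).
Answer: u(ξ, τ) = exp(-(ξ - τ/2)²)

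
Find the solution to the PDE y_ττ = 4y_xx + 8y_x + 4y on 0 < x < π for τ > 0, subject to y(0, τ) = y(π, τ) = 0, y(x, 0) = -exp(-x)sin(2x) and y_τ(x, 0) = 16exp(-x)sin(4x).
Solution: Substitute y = exp(-x)u.
Then y_x = exp(-x)(u_x - u), y_xx = exp(-x)(u_xx - 2u_x + u), y_ττ = exp(-x)u_ττ; substituting and dividing by exp(-x), the lower-order terms cancel: u_ττ = 4u_xx (standard wave equation).
Data for u: u(x,0) = exp(x)y(x,0) = -sin(2x); u_τ(x,0) = exp(x)y_τ(x,0) = 16sin(4x). The boundary conditions carry over: u(0,τ) = u(π,τ) = 0.
Separating variables: u = Σ [A_n cos(ω_n τ) + B_n sin(ω_n τ)] sin(nx), ω_n = 2n. From ICs (B_n = velocity coefficient / ω_n): A_2=-1, B_4=2.
So u(x,τ) = -sin(2x)cos(4τ) + 2sin(4x)sin(8τ), and y(x,τ) = exp(-x)u(x,τ).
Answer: y(x, τ) = -exp(-x)sin(2x)cos(4τ) + 2exp(-x)sin(4x)sin(8τ)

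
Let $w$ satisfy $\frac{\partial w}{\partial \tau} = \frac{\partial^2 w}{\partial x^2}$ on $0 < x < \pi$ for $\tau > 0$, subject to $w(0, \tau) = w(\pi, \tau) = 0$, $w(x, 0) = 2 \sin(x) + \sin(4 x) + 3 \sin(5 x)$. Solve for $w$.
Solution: Separating variables: $w = \sum c_n e^{-n^2\tau} \sin(nx)$. From $w(x,0) = 2 \sin(x) + \sin(4 x) + 3 \sin(5 x)$: $c_1=2, c_4=1, c_5=3$.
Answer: $w(x, \tau) = 2 e^{-\tau} \sin(x) + e^{-16 \tau} \sin(4 x) + 3 e^{-25 \tau} \sin(5 x)$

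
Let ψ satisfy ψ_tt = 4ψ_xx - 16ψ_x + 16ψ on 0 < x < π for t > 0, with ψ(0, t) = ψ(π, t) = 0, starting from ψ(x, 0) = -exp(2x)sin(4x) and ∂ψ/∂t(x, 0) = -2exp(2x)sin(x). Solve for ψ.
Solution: Substitute ψ = exp(2x)u, i.e. u = exp(-2x)ψ.
By the product rule, ψ_x = exp(2x)(u_x + 2u), ψ_xx = exp(2x)(u_xx + 4u_x + 4u), ψ_tt = exp(2x)u_tt.
Substituting into the PDE and dividing by exp(2x): u_tt = 4(u_xx + 4u_x + 4u) - 16(u_x + 2u) + 16u.
The lower-order terms cancel, leaving the standard wave equation u_tt = 4u_xx.
Initial data for u: u(x,0) = exp(-2x)ψ(x,0) = -sin(4x); u_t(x,0) = exp(-2x)ψ_t(x,0) = -2sin(x). The boundary conditions carry over: u(0,t) = u(π,t) = 0.
Solve for u:
  Using separation of variables u = X(x)T(t):
  Eigenfunctions: sin(nx), n = 1, 2, 3, ...
  General solution: u(x, t) = Σ [A_n cos(2n t) + B_n sin(2n t)] sin(nx)
  From u(x,0) = -sin(4x): A_4=-1. From u_t(x,0) = -2sin(x), using u_t(x,0) = Σ ω_n B_n sin(nx) with ω_n = 2n: B_1 = (-2)/2 = -1.
Hence u(x,t) = -sin(2t)sin(x) - sin(4x)cos(8t).
Transform back: ψ(x,t) = exp(2x)u(x,t).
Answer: ψ(x, t) = -exp(2x)sin(2t)sin(x) - exp(2x)sin(4x)cos(8t)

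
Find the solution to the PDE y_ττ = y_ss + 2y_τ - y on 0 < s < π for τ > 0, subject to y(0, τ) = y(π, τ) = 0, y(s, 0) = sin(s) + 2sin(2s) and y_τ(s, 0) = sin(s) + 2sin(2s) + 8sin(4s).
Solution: Substitute y = exp(τ)u.
Then y_τ = exp(τ)(u_τ + u), y_ττ = exp(τ)(u_ττ + 2u_τ + u), y_ss = exp(τ)u_ss; substituting and dividing by exp(τ), the lower-order terms cancel: u_ττ = u_ss (standard wave equation).
Data for u: u(s,0) = y(s,0) = sin(s) + 2sin(2s); u_τ(s,0) = y_τ(s,0) - y(s,0) = 8sin(4s). The boundary conditions carry over: u(0,τ) = u(π,τ) = 0.
Separating variables: u = Σ [A_n cos(ω_n τ) + B_n sin(ω_n τ)] sin(ns), ω_n = n. From ICs (B_n = velocity coefficient / ω_n): A_1=1, A_2=2, B_4=2.
So u(s,τ) = sin(s)cos(τ) + 2sin(2s)cos(2τ) + 2sin(4s)sin(4τ), and y(s,τ) = exp(τ)u(s,τ).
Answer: y(s, τ) = exp(τ)sin(s)cos(τ) + 2exp(τ)sin(2s)cos(2τ) + 2exp(τ)sin(4s)sin(4τ)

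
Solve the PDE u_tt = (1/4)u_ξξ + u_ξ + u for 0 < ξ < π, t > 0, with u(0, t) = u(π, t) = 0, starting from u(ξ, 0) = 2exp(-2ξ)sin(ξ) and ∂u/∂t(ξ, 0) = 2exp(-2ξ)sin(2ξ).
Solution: Substitute u = exp(-2ξ)w, i.e. w = exp(2ξ)u.
By the product rule, u_ξ = exp(-2ξ)(w_ξ - 2w), u_ξξ = exp(-2ξ)(w_ξξ - 4w_ξ + 4w), u_tt = exp(-2ξ)w_tt.
Substituting into the PDE and dividing by exp(-2ξ): w_tt = (1/4)(w_ξξ - 4w_ξ + 4w) + (w_ξ - 2w) + w.
The lower-order terms cancel, leaving the standard wave equation w_tt = (1/4)w_ξξ.
Initial data for w: w(ξ,0) = exp(2ξ)u(ξ,0) = 2sin(ξ); w_t(ξ,0) = exp(2ξ)u_t(ξ,0) = 2sin(2ξ). The boundary conditions carry over: w(0,t) = w(π,t) = 0.
Solve for w:
  Using separation of variables w = X(ξ)T(t):
  Eigenfunctions: sin(nξ), n = 1, 2, 3, ...
  General solution: w(ξ, t) = Σ [A_n cos(n t/2) + B_n sin(n t/2)] sin(nξ)
  From w(ξ,0) = 2sin(ξ): A_1=2. From w_t(ξ,0) = 2sin(2ξ), using w_t(ξ,0) = Σ ω_n B_n sin(nξ) with ω_n = n/2: B_2 = 2/1 = 2.
Hence w(ξ,t) = 2sin(t)sin(2ξ) + 2sin(ξ)cos(t/2).
Transform back: u(ξ,t) = exp(-2ξ)w(ξ,t).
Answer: u(ξ, t) = 2exp(-2ξ)sin(t)sin(2ξ) + 2exp(-2ξ)sin(ξ)cos(t/2)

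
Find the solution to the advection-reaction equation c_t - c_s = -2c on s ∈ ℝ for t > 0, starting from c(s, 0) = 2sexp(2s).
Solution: Substitute c = exp(2s)u, i.e. u = exp(-2s)c.
By the product rule, c_s = exp(2s)(u_s + 2u), c_t = exp(2s)u_t.
Substituting into the PDE and dividing by exp(2s): u_t - (u_s + 2u) = -2u.
The lower-order terms cancel, leaving the standard advection equation u_t - u_s = 0.
Initial data for u: u(s,0) = exp(-2s)c(s,0) = 2s.
Solve for u:
  By method of characteristics (waves move left with speed 1):
  Along characteristics s + t = const, u is constant, so u(s,t) = f(s + t) with f = u(·, 0).
Hence u(s,t) = 2s + 2t.
Transform back: c(s,t) = exp(2s)u(s,t).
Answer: c(s, t) = 2sexp(2s) + 2texp(2s)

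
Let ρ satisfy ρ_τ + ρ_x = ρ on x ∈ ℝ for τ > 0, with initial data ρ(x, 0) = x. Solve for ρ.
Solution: Substitute ρ = exp(τ)u, i.e. u = exp(-τ)ρ.
By the product rule, ρ_τ = exp(τ)(u_τ + u), ρ_x = exp(τ)u_x.
Substituting into the PDE and dividing by exp(τ): u_τ + u + u_x = u.
The lower-order terms cancel, leaving the standard advection equation u_τ + u_x = 0.
Initial data for u: u(x,0) = ρ(x,0) = x.
Solve for u:
  By method of characteristics (waves move right with speed 1):
  Along characteristics x - τ = const, u is constant, so u(x,τ) = f(x - τ) with f = u(·, 0).
Hence u(x,τ) = x - τ.
Transform back: ρ(x,τ) = exp(τ)u(x,τ).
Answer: ρ(x, τ) = xexp(τ) - τexp(τ)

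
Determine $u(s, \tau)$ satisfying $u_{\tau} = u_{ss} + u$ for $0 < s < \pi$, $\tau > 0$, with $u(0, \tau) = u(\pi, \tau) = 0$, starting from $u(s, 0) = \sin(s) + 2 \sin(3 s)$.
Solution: Substitute $u = e^{\tau}w$, i.e. $w = e^{-\tau}u$.
By the product rule, $u_{\tau} = e^{\tau}(w_{\tau} + w)$, $u_{ss} = e^{\tau}w_{ss}$.
Substituting into the PDE and dividing by $e^{\tau}$: $w_{\tau} + w = w_{ss} + w$.
The lower-order terms cancel, leaving the standard heat equation $w_{\tau} = w_{ss}$.
Initial data for $w$: $w(s,0) = u(s,0) = \sin(s) + 2 \sin(3 s)$. The boundary conditions carry over: $w(0,\tau) = w(\pi,\tau) = 0$.
Solve for $w$:
  Using separation of variables $w = X(s)T(\tau)$:
  Eigenfunctions: $\sin(ns)$, $n = 1, 2, 3, \ldots$
  General solution: $w(s, \tau) = \sum c_n \sin(ns) e^{-n^2 \tau}$
  Matching $w(s,0) = \sin(s) + 2 \sin(3 s)$ term by term: $c_1=1, c_3=2$.
Hence $w(s,\tau) = e^{-\tau} \sin(s) + 2 e^{-9 \tau} \sin(3 s)$.
Transform back: $u(s,\tau) = e^{\tau}w(s,\tau)$.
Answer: $u(s, \tau) = \sin(s) + 2 e^{-8 \tau} \sin(3 s)$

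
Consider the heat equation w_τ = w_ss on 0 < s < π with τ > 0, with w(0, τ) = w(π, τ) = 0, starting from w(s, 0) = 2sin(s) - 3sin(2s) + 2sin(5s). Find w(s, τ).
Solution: Separating variables: w = Σ c_n exp(-n²τ) sin(ns). From w(s,0) = 2sin(s) - 3sin(2s) + 2sin(5s): c_1=2, c_2=-3, c_5=2.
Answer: w(s, τ) = 2exp(-τ)sin(s) - 3exp(-4τ)sin(2s) + 2exp(-25τ)sin(5s)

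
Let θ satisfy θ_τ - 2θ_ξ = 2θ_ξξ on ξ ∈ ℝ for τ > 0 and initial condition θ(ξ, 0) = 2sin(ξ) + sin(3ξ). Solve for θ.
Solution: Change to a moving frame: let η = ξ + 2τ, σ = τ and write θ(ξ,τ) = u(η,σ).
By the chain rule θ_τ = u_σ + 2u_η, θ_ξ = u_η, θ_ξξ = u_ηη.
Then θ_τ - 2θ_ξ = u_σ: the advection term cancels and the PDE becomes the heat equation u_σ = 2u_ηη on η ∈ ℝ.
Initial data: u(η,0) = θ(η,0) = 2sin(η) + sin(3η).
On η ∈ ℝ each mode satisfies (sin(nη))″ = -n² sin(nη), so exp(-2n²σ) sin(nη) solves the heat equation; by superposition u(η,σ) = Σ c_n exp(-2n²σ) sin(nη).
Reading off the coefficients: c_1=2, c_3=1, so u(η,σ) = 2exp(-2σ)sin(η) + exp(-18σ)sin(3η).
Substituting back η = ξ + 2τ, σ = τ: θ(ξ,τ) = u(ξ + 2τ, τ).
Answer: θ(ξ, τ) = 2exp(-2τ)sin(ξ + 2τ) + exp(-18τ)sin(3ξ + 6τ)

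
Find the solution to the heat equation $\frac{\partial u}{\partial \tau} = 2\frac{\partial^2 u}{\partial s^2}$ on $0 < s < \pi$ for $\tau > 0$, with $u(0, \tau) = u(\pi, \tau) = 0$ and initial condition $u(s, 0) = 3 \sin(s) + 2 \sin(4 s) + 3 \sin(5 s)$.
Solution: Separating variables: $u = \sum c_n e^{-2n^2\tau} \sin(ns)$. From $u(s,0) = 3 \sin(s) + 2 \sin(4 s) + 3 \sin(5 s)$: $c_1=3, c_4=2, c_5=3$.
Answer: $u(s, \tau) = 3 e^{-2 \tau} \sin(s) + 2 e^{-32 \tau} \sin(4 s) + 3 e^{-50 \tau} \sin(5 s)$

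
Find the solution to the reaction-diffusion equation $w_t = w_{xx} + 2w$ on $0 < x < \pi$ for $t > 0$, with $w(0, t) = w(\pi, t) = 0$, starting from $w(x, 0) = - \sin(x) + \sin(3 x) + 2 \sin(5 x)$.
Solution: Substitute $w = e^{2t}u$.
Then $w_t = e^{2t}(u_t + 2u)$, $w_{xx} = e^{2t}u_{xx}$; substituting and dividing by $e^{2t}$, the lower-order terms cancel: $u_t = u_{xx}$ (standard heat equation).
Data for $u$: $u(x,0) = w(x,0) = - \sin(x) + \sin(3 x) + 2 \sin(5 x)$. The boundary conditions carry over: $u(0,t) = u(\pi,t) = 0$.
Separating variables: $u = \sum c_n e^{-n^2t} \sin(nx)$. From $u(x,0) = - \sin(x) + \sin(3 x) + 2 \sin(5 x)$: $c_1=-1, c_3=1, c_5=2$.
So $u(x,t) = - e^{-t} \sin(x) + e^{-9 t} \sin(3 x) + 2 e^{-25 t} \sin(5 x)$, and $w(x,t) = e^{2t}u(x,t)$.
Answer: $w(x, t) = - e^{t} \sin(x) + e^{-7 t} \sin(3 x) + 2 e^{-23 t} \sin(5 x)$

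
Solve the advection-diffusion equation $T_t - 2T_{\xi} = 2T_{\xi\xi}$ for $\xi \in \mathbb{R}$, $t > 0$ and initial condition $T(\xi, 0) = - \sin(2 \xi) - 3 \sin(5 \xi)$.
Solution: Moving frame: $\eta = \xi + 2t$, $\sigma = t$, $T = u(\eta,\sigma)$, so $T_t = u_{\sigma} + 2u_{\eta}$ and $T_{\xi\xi} = u_{\eta\eta}$.
Hence $T_t - 2T_{\xi} = u_{\sigma}$ and the PDE becomes the heat equation $u_{\sigma} = 2u_{\eta\eta}$ on $\eta \in \mathbb{R}$.
Initial data: $u(\eta,0) = T(\eta,0) = - \sin(2 \eta) - 3 \sin(5 \eta)$. Each mode $\sin(n\eta)$ decays as $e^{-2n^2\sigma}$ on $\mathbb{R}$, so $u(\eta,\sigma) = \sum c_n e^{-2n^2\sigma} \sin(n\eta)$ with $c_2=-1, c_5=-3$: $u(\eta,\sigma) = - e^{-8 \sigma} \sin(2 \eta) - 3 e^{-50 \sigma} \sin(5 \eta)$.
Substituting back: $T(\xi,t) = u(\xi + 2t, t)$.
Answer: $T(\xi, t) = - e^{-8 t} \sin(2 \xi + 4 t) - 3 e^{-50 t} \sin(5 \xi + 10 t)$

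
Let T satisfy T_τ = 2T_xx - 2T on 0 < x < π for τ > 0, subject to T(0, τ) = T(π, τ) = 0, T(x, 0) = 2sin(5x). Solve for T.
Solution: Substitute T = exp(-2τ)u, i.e. u = exp(2τ)T.
By the product rule, T_τ = exp(-2τ)(u_τ - 2u), T_xx = exp(-2τ)u_xx.
Substituting into the PDE and dividing by exp(-2τ): u_τ - 2u = 2u_xx - 2u.
The lower-order terms cancel, leaving the standard heat equation u_τ = 2u_xx.
Initial data for u: u(x,0) = T(x,0) = 2sin(5x). The boundary conditions carry over: u(0,τ) = u(π,τ) = 0.
Solve for u:
  Using separation of variables u = X(x)G(τ):
  Eigenfunctions: sin(nx), n = 1, 2, 3, ...
  General solution: u(x, τ) = Σ c_n sin(nx) exp(-2n² τ)
  Matching u(x,0) = 2sin(5x) term by term: c_5=2.
Hence u(x,τ) = 2exp(-50τ)sin(5x).
Transform back: T(x,τ) = exp(-2τ)u(x,τ).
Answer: T(x, τ) = 2exp(-52τ)sin(5x)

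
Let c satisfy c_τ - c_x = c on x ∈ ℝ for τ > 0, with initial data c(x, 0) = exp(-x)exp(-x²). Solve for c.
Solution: Substitute c = exp(-x)u.
Then c_x = exp(-x)(u_x - u), c_τ = exp(-x)u_τ; substituting and dividing by exp(-x), the lower-order terms cancel: u_τ - u_x = 0 (standard advection equation).
Data for u: u(x,0) = exp(x)c(x,0) = exp(-x²).
By characteristics (dx/dτ = -1), u(x,τ) = f(x + τ) with f = u(·, 0).
So u(x,τ) = exp(-(x + τ)²), and c(x,τ) = exp(-x)u(x,τ).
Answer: c(x, τ) = exp(-x)exp(-(x + τ)²)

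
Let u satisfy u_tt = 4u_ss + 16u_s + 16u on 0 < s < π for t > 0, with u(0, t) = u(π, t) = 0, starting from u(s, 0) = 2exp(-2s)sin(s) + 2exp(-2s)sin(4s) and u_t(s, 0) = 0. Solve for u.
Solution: Substitute u = exp(-2s)w, i.e. w = exp(2s)u.
By the product rule, u_s = exp(-2s)(w_s - 2w), u_ss = exp(-2s)(w_ss - 4w_s + 4w), u_tt = exp(-2s)w_tt.
Substituting into the PDE and dividing by exp(-2s): w_tt = 4(w_ss - 4w_s + 4w) + 16(w_s - 2w) + 16w.
The lower-order terms cancel, leaving the standard wave equation w_tt = 4w_ss.
Initial data for w: w(s,0) = exp(2s)u(s,0) = 2sin(s) + 2sin(4s); w_t(s,0) = exp(2s)u_t(s,0) = 0. The boundary conditions carry over: w(0,t) = w(π,t) = 0.
Solve for w:
  Using separation of variables w = X(s)T(t):
  Eigenfunctions: sin(ns), n = 1, 2, 3, ...
  General solution: w(s, t) = Σ [A_n cos(2n t) + B_n sin(2n t)] sin(ns)
  From w(s,0) = 2sin(s) + 2sin(4s): A_1=2, A_4=2. From w_t(s,0) = 0: all B_n = 0.
Hence w(s,t) = 2sin(s)cos(2t) + 2sin(4s)cos(8t).
Transform back: u(s,t) = exp(-2s)w(s,t).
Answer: u(s, t) = 2exp(-2s)sin(s)cos(2t) + 2exp(-2s)sin(4s)cos(8t)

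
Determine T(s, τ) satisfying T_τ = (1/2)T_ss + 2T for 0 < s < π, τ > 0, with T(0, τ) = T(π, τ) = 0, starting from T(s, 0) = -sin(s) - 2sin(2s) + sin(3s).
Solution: Substitute T = exp(2τ)u.
Then T_τ = exp(2τ)(u_τ + 2u), T_ss = exp(2τ)u_ss; substituting and dividing by exp(2τ), the lower-order terms cancel: u_τ = (1/2)u_ss (standard heat equation).
Data for u: u(s,0) = T(s,0) = -sin(s) - 2sin(2s) + sin(3s). The boundary conditions carry over: u(0,τ) = u(π,τ) = 0.
Separating variables: u = Σ c_n exp(-n²τ/2) sin(ns). From u(s,0) = -sin(s) - 2sin(2s) + sin(3s): c_1=-1, c_2=-2, c_3=1.
So u(s,τ) = -2exp(-2τ)sin(2s) - exp(-τ/2)sin(s) + exp(-9τ/2)sin(3s), and T(s,τ) = exp(2τ)u(s,τ).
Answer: T(s, τ) = -exp(3τ/2)sin(s) - 2sin(2s) + exp(-5τ/2)sin(3s)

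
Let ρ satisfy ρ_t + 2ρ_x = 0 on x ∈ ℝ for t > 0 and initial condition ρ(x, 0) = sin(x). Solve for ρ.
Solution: By characteristics (dx/dt = 2), ρ(x,t) = f(x - 2t) with f = ρ(·, 0).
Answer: ρ(x, t) = -sin(2t - x)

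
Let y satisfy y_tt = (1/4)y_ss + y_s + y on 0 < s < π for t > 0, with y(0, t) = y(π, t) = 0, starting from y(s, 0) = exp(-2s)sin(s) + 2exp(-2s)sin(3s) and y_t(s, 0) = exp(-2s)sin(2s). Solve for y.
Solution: Substitute y = exp(-2s)u, i.e. u = exp(2s)y.
By the product rule, y_s = exp(-2s)(u_s - 2u), y_ss = exp(-2s)(u_ss - 4u_s + 4u), y_tt = exp(-2s)u_tt.
Substituting into the PDE and dividing by exp(-2s): u_tt = (1/4)(u_ss - 4u_s + 4u) + (u_s - 2u) + u.
The lower-order terms cancel, leaving the standard wave equation u_tt = (1/4)u_ss.
Initial data for u: u(s,0) = exp(2s)y(s,0) = sin(s) + 2sin(3s); u_t(s,0) = exp(2s)y_t(s,0) = sin(2s). The boundary conditions carry over: u(0,t) = u(π,t) = 0.
Solve for u:
  Using separation of variables u = X(s)T(t):
  Eigenfunctions: sin(ns), n = 1, 2, 3, ...
  General solution: u(s, t) = Σ [A_n cos(n t/2) + B_n sin(n t/2)] sin(ns)
  From u(s,0) = sin(s) + 2sin(3s): A_1=1, A_3=2. From u_t(s,0) = sin(2s), using u_t(s,0) = Σ ω_n B_n sin(ns) with ω_n = n/2: B_2 = 1/1 = 1.
Hence u(s,t) = sin(s)cos(t/2) + sin(2s)sin(t) + 2sin(3s)cos(3t/2).
Transform back: y(s,t) = exp(-2s)u(s,t).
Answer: y(s, t) = exp(-2s)sin(s)cos(t/2) + exp(-2s)sin(2s)sin(t) + 2exp(-2s)sin(3s)cos(3t/2)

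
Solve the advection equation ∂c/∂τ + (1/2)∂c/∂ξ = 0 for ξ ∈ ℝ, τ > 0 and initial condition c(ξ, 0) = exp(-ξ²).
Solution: By method of characteristics (waves move right with speed 1/2):
Along characteristics ξ - (1/2)τ = const, c is constant, so c(ξ,τ) = f(ξ - (1/2)τ) with f = c(·, 0).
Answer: c(ξ, τ) = exp(-(ξ - τ/2)²)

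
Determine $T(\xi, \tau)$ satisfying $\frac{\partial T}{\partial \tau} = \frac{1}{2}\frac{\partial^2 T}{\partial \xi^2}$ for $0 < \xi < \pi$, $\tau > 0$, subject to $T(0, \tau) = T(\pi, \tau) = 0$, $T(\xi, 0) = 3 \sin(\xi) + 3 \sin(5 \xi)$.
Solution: Separating variables: $T = \sum c_n e^{-n^2\tau/2} \sin(n\xi)$. From $T(\xi,0) = 3 \sin(\xi) + 3 \sin(5 \xi)$: $c_1=3, c_5=3$.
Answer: $T(\xi, \tau) = 3 e^{-\tau/2} \sin(\xi) + 3 e^{-25 \tau/2} \sin(5 \xi)$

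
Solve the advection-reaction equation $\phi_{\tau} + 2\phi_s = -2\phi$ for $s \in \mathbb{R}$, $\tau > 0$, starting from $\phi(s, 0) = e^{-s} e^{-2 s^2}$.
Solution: Substitute $\phi = e^{-s}u$, i.e. $u = e^{s}\phi$.
By the product rule, $\phi_s = e^{-s}(u_s - u)$, $\phi_{\tau} = e^{-s}u_{\tau}$.
Substituting into the PDE and dividing by $e^{-s}$: $u_{\tau} + 2(u_s - u) = -2u$.
The lower-order terms cancel, leaving the standard advection equation $u_{\tau} + 2u_s = 0$.
Initial data for $u$: $u(s,0) = e^{s}\phi(s,0) = e^{-2 s^2}$.
Solve for $u$:
  By method of characteristics (waves move right with speed 2):
  Along characteristics $s - 2\tau =$ const, $u$ is constant, so $u(s,\tau) = f(s - 2\tau)$ with $f = u( \cdot , 0)$.
Hence $u(s,\tau) = e^{-2 (s - 2 \tau)^2}$.
Transform back: $\phi(s,\tau) = e^{-s}u(s,\tau)$.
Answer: $\phi(s, \tau) = e^{-s} e^{-2 (-2 \tau + s)^2}$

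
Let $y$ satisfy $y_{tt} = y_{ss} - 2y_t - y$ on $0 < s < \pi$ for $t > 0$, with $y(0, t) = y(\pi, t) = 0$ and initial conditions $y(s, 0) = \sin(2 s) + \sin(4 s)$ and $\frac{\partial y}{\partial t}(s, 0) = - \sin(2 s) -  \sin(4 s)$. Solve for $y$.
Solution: Substitute $y = e^{-t}u$, i.e. $u = e^{t}y$.
By the product rule, $y_t = e^{-t}(u_t - u)$, $y_{tt} = e^{-t}(u_{tt} - 2u_t + u)$, $y_{ss} = e^{-t}u_{ss}$.
Substituting into the PDE and dividing by $e^{-t}$: $u_{tt} - 2u_t + u = u_{ss} - 2(u_t - u) - u$.
The lower-order terms cancel, leaving the standard wave equation $u_{tt} = u_{ss}$.
Initial data for $u$: $u(s,0) = y(s,0) = \sin(2 s) + \sin(4 s)$; $u_t(s,0) = y_t(s,0) + y(s,0) = 0$. The boundary conditions carry over: $u(0,t) = u(\pi,t) = 0$.
Solve for $u$:
  Using separation of variables $u = X(s)T(t)$:
  Eigenfunctions: $\sin(ns)$, $n = 1, 2, 3, \ldots$
  General solution: $u(s, t) = \sum [A_n \cos(n t) + B_n \sin(n t)] \sin(ns)$
  From $u(s,0) = \sin(2 s) + \sin(4 s)$: $A_2=1, A_4=1$. From $u_t(s,0) = 0$: all $B_n = 0$.
Hence $u(s,t) = \sin(2 s) \cos(2 t) + \sin(4 s) \cos(4 t)$.
Transform back: $y(s,t) = e^{-t}u(s,t)$.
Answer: $y(s, t) = e^{-t} \sin(2 s) \cos(2 t) + e^{-t} \sin(4 s) \cos(4 t)$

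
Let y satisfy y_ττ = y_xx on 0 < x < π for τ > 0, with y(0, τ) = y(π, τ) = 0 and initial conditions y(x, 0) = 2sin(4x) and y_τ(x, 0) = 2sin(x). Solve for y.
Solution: Using separation of variables y = X(x)T(τ):
Eigenfunctions: sin(nx), n = 1, 2, 3, ...
General solution: y(x, τ) = Σ [A_n cos(n τ) + B_n sin(n τ)] sin(nx)
From y(x,0) = 2sin(4x): A_4=2. From y_τ(x,0) = 2sin(x), using y_τ(x,0) = Σ ω_n B_n sin(nx) with ω_n = n: B_1 = 2/1 = 2.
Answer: y(x, τ) = 2sin(x)sin(τ) + 2sin(4x)cos(4τ)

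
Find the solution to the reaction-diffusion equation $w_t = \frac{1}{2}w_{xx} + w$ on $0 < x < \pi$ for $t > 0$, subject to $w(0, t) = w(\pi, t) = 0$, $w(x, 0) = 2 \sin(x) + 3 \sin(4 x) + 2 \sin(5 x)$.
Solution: Substitute $w = e^{t}u$, i.e. $u = e^{-t}w$.
By the product rule, $w_t = e^{t}(u_t + u)$, $w_{xx} = e^{t}u_{xx}$.
Substituting into the PDE and dividing by $e^{t}$: $u_t + u = \frac{1}{2}u_{xx} + u$.
The lower-order terms cancel, leaving the standard heat equation $u_t = \frac{1}{2}u_{xx}$.
Initial data for $u$: $u(x,0) = w(x,0) = 2 \sin(x) + 3 \sin(4 x) + 2 \sin(5 x)$. The boundary conditions carry over: $u(0,t) = u(\pi,t) = 0$.
Solve for $u$:
  Using separation of variables $u = X(x)T(t)$:
  Eigenfunctions: $\sin(nx)$, $n = 1, 2, 3, \ldots$
  General solution: $u(x, t) = \sum c_n \sin(nx) e^{-n^2 t/2}$
  Matching $u(x,0) = 2 \sin(x) + 3 \sin(4 x) + 2 \sin(5 x)$ term by term: $c_1=2, c_4=3, c_5=2$.
Hence $u(x,t) = 3 e^{-8 t} \sin(4 x) + 2 e^{-t/2} \sin(x) + 2 e^{-25 t/2} \sin(5 x)$.
Transform back: $w(x,t) = e^{t}u(x,t)$.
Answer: $w(x, t) = 2 e^{t/2} \sin(x) + 3 e^{-7 t} \sin(4 x) + 2 e^{-23 t/2} \sin(5 x)$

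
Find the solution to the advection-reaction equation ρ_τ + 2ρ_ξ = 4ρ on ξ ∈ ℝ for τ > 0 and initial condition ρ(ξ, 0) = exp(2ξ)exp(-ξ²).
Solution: Substitute ρ = exp(2ξ)u.
Then ρ_ξ = exp(2ξ)(u_ξ + 2u), ρ_τ = exp(2ξ)u_τ; substituting and dividing by exp(2ξ), the lower-order terms cancel: u_τ + 2u_ξ = 0 (standard advection equation).
Data for u: u(ξ,0) = exp(-2ξ)ρ(ξ,0) = exp(-ξ²).
By characteristics (dξ/dτ = 2), u(ξ,τ) = f(ξ - 2τ) with f = u(·, 0).
So u(ξ,τ) = exp(-(ξ - 2τ)²), and ρ(ξ,τ) = exp(2ξ)u(ξ,τ).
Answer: ρ(ξ, τ) = exp(2ξ)exp(-(ξ - 2τ)²)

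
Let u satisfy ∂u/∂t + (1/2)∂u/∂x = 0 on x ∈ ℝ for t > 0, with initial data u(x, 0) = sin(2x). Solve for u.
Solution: By characteristics (dx/dt = 1/2), u(x,t) = f(x - (1/2)t) with f = u(·, 0).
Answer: u(x, t) = -sin(t - 2x)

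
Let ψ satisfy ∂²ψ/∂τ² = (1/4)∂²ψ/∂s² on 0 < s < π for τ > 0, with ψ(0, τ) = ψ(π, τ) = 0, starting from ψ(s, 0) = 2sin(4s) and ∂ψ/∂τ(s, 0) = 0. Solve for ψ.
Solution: Separating variables: ψ = Σ [A_n cos(ω_n τ) + B_n sin(ω_n τ)] sin(ns), ω_n = n/2. From ICs: A_4=2.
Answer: ψ(s, τ) = 2sin(4s)cos(2τ)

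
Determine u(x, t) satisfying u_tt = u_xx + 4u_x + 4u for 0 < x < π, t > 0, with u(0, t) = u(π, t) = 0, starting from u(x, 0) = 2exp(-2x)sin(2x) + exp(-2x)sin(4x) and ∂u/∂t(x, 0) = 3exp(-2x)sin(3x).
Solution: Substitute u = exp(-2x)w.
Then u_x = exp(-2x)(w_x - 2w), u_xx = exp(-2x)(w_xx - 4w_x + 4w), u_tt = exp(-2x)w_tt; substituting and dividing by exp(-2x), the lower-order terms cancel: w_tt = w_xx (standard wave equation).
Data for w: w(x,0) = exp(2x)u(x,0) = 2sin(2x) + sin(4x); w_t(x,0) = exp(2x)u_t(x,0) = 3sin(3x). The boundary conditions carry over: w(0,t) = w(π,t) = 0.
Separating variables: w = Σ [A_n cos(ω_n t) + B_n sin(ω_n t)] sin(nx), ω_n = n. From ICs (B_n = velocity coefficient / ω_n): A_2=2, A_4=1, B_3=1.
So w(x,t) = sin(3t)sin(3x) + 2sin(2x)cos(2t) + sin(4x)cos(4t), and u(x,t) = exp(-2x)w(x,t).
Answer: u(x, t) = exp(-2x)sin(3t)sin(3x) + 2exp(-2x)sin(2x)cos(2t) + exp(-2x)sin(4x)cos(4t)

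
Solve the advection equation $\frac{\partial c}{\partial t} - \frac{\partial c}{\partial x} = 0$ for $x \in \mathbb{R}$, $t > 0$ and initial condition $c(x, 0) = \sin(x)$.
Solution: By method of characteristics (waves move left with speed 1):
Along characteristics $x + t =$ const, $c$ is constant, so $c(x,t) = f(x + t)$ with $f = c( \cdot , 0)$.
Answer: $c(x, t) = \sin(t + x)$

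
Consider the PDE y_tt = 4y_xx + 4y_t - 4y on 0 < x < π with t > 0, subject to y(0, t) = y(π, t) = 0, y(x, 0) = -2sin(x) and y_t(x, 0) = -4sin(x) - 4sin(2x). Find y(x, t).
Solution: Substitute y = exp(2t)u.
Then y_t = exp(2t)(u_t + 2u), y_tt = exp(2t)(u_tt + 4u_t + 4u), y_xx = exp(2t)u_xx; substituting and dividing by exp(2t), the lower-order terms cancel: u_tt = 4u_xx (standard wave equation).
Data for u: u(x,0) = y(x,0) = -2sin(x); u_t(x,0) = y_t(x,0) - 2y(x,0) = -4sin(2x). The boundary conditions carry over: u(0,t) = u(π,t) = 0.
Separating variables: u = Σ [A_n cos(ω_n t) + B_n sin(ω_n t)] sin(nx), ω_n = 2n. From ICs (B_n = velocity coefficient / ω_n): A_1=-2, B_2=-1.
So u(x,t) = -sin(4t)sin(2x) - 2sin(x)cos(2t), and y(x,t) = exp(2t)u(x,t).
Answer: y(x, t) = -exp(2t)sin(4t)sin(2x) - 2exp(2t)sin(x)cos(2t)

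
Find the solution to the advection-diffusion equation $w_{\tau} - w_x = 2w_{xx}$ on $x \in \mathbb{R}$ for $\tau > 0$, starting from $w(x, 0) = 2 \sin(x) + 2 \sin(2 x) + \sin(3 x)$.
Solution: Change to a moving frame: let $\eta = x + \tau$, $\sigma = \tau$ and write $w(x,\tau) = u(\eta,\sigma)$.
By the chain rule $w_{\tau} = u_{\sigma} + u_{\eta}$, $w_x = u_{\eta}$, $w_{xx} = u_{\eta\eta}$.
Then $w_{\tau} - w_x = u_{\sigma}$: the advection term cancels and the PDE becomes the heat equation $u_{\sigma} = 2u_{\eta\eta}$ on $\eta \in \mathbb{R}$.
Initial data: $u(\eta,0) = w(\eta,0) = 2 \sin(\eta) + 2 \sin(2 \eta) + \sin(3 \eta)$.
On $\eta \in \mathbb{R}$ each mode satisfies $(\sin(n\eta))'' = -n^2 \sin(n\eta)$, so $e^{-2n^2\sigma} \sin(n\eta)$ solves the heat equation; by superposition $u(\eta,\sigma) = \sum c_n e^{-2n^2\sigma} \sin(n\eta)$.
Reading off the coefficients: $c_1=2, c_2=2, c_3=1$, so $u(\eta,\sigma) = 2 e^{-2 \sigma} \sin(\eta) + 2 e^{-8 \sigma} \sin(2 \eta) + e^{-18 \sigma} \sin(3 \eta)$.
Substituting back $\eta = x + \tau$, $\sigma = \tau$: $w(x,\tau) = u(x + \tau, \tau)$.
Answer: $w(x, \tau) = 2 e^{-2 \tau} \sin(\tau + x) + 2 e^{-8 \tau} \sin(2 \tau + 2 x) + e^{-18 \tau} \sin(3 \tau + 3 x)$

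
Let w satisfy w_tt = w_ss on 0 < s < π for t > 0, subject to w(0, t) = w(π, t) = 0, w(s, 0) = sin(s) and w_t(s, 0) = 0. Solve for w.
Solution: Separating variables: w = Σ [A_n cos(ω_n t) + B_n sin(ω_n t)] sin(ns), ω_n = n. From ICs: A_1=1.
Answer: w(s, t) = sin(s)cos(t)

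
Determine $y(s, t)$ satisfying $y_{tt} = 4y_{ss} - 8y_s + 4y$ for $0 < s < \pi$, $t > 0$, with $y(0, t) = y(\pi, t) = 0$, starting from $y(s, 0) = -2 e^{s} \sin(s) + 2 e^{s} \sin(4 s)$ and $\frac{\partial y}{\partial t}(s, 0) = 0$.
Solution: Substitute $y = e^{s}u$, i.e. $u = e^{-s}y$.
By the product rule, $y_s = e^{s}(u_s + u)$, $y_{ss} = e^{s}(u_{ss} + 2u_s + u)$, $y_{tt} = e^{s}u_{tt}$.
Substituting into the PDE and dividing by $e^{s}$: $u_{tt} = 4(u_{ss} + 2u_s + u) - 8(u_s + u) + 4u$.
The lower-order terms cancel, leaving the standard wave equation $u_{tt} = 4u_{ss}$.
Initial data for $u$: $u(s,0) = e^{-s}y(s,0) = -2 \sin(s) + 2 \sin(4 s)$; $u_t(s,0) = e^{-s}y_t(s,0) = 0$. The boundary conditions carry over: $u(0,t) = u(\pi,t) = 0$.
Solve for $u$:
  Using separation of variables $u = X(s)T(t)$:
  Eigenfunctions: $\sin(ns)$, $n = 1, 2, 3, \ldots$
  General solution: $u(s, t) = \sum [A_n \cos(2n t) + B_n \sin(2n t)] \sin(ns)$
  From $u(s,0) = -2 \sin(s) + 2 \sin(4 s)$: $A_1=-2, A_4=2$. From $u_t(s,0) = 0$: all $B_n = 0$.
Hence $u(s,t) = -2 \sin(s) \cos(2 t) + 2 \sin(4 s) \cos(8 t)$.
Transform back: $y(s,t) = e^{s}u(s,t)$.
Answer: $y(s, t) = -2 e^{s} \sin(s) \cos(2 t) + 2 e^{s} \sin(4 s) \cos(8 t)$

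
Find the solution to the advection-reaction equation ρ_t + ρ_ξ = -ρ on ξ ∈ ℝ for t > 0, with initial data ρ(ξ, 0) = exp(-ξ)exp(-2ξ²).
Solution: Substitute ρ = exp(-ξ)u.
Then ρ_ξ = exp(-ξ)(u_ξ - u), ρ_t = exp(-ξ)u_t; substituting and dividing by exp(-ξ), the lower-order terms cancel: u_t + u_ξ = 0 (standard advection equation).
Data for u: u(ξ,0) = exp(ξ)ρ(ξ,0) = exp(-2ξ²).
By characteristics (dξ/dt = 1), u(ξ,t) = f(ξ - t) with f = u(·, 0).
So u(ξ,t) = exp(-2(-t + ξ)²), and ρ(ξ,t) = exp(-ξ)u(ξ,t).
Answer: ρ(ξ, t) = exp(-ξ)exp(-2(-t + ξ)²)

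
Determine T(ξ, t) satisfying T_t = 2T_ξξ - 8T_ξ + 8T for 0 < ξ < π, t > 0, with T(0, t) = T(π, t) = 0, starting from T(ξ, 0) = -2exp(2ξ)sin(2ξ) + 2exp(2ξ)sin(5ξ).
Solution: Substitute T = exp(2ξ)u.
Then T_ξ = exp(2ξ)(u_ξ + 2u), T_ξξ = exp(2ξ)(u_ξξ + 4u_ξ + 4u), T_t = exp(2ξ)u_t; substituting and dividing by exp(2ξ), the lower-order terms cancel: u_t = 2u_ξξ (standard heat equation).
Data for u: u(ξ,0) = exp(-2ξ)T(ξ,0) = -2sin(2ξ) + 2sin(5ξ). The boundary conditions carry over: u(0,t) = u(π,t) = 0.
Separating variables: u = Σ c_n exp(-2n²t) sin(nξ). From u(ξ,0) = -2sin(2ξ) + 2sin(5ξ): c_2=-2, c_5=2.
So u(ξ,t) = -2exp(-8t)sin(2ξ) + 2exp(-50t)sin(5ξ), and T(ξ,t) = exp(2ξ)u(ξ,t).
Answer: T(ξ, t) = -2exp(-8t)exp(2ξ)sin(2ξ) + 2exp(-50t)exp(2ξ)sin(5ξ)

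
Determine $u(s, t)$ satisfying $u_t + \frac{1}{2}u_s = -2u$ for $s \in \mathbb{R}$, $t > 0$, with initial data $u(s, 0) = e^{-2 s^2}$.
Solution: Substitute $u = e^{-2t}w$, i.e. $w = e^{2t}u$.
By the product rule, $u_t = e^{-2t}(w_t - 2w)$, $u_s = e^{-2t}w_s$.
Substituting into the PDE and dividing by $e^{-2t}$: $w_t - 2w + \frac{1}{2}w_s = -2w$.
The lower-order terms cancel, leaving the standard advection equation $w_t + \frac{1}{2}w_s = 0$.
Initial data for $w$: $w(s,0) = u(s,0) = e^{-2 s^2}$.
Solve for $w$:
  By method of characteristics (waves move right with speed 1/2):
  Along characteristics $s - \frac{1}{2}t =$ const, $w$ is constant, so $w(s,t) = f(s - \frac{1}{2}t)$ with $f = w( \cdot , 0)$.
Hence $w(s,t) = e^{-2 (s - t/2)^2}$.
Transform back: $u(s,t) = e^{-2t}w(s,t)$.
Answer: $u(s, t) = e^{-2 t} e^{-2 (s - t/2)^2}$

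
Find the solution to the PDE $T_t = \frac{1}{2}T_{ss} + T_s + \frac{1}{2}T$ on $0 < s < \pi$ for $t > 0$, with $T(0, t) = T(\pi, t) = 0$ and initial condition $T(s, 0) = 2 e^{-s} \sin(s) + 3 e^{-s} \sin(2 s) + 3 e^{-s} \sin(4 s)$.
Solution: Substitute $T = e^{-s}u$.
Then $T_s = e^{-s}(u_s - u)$, $T_{ss} = e^{-s}(u_{ss} - 2u_s + u)$, $T_t = e^{-s}u_t$; substituting and dividing by $e^{-s}$, the lower-order terms cancel: $u_t = \frac{1}{2}u_{ss}$ (standard heat equation).
Data for $u$: $u(s,0) = e^{s}T(s,0) = 2 \sin(s) + 3 \sin(2 s) + 3 \sin(4 s)$. The boundary conditions carry over: $u(0,t) = u(\pi,t) = 0$.
Separating variables: $u = \sum c_n e^{-n^2t/2} \sin(ns)$. From $u(s,0) = 2 \sin(s) + 3 \sin(2 s) + 3 \sin(4 s)$: $c_1=2, c_2=3, c_4=3$.
So $u(s,t) = 3 e^{-2 t} \sin(2 s) + 3 e^{-8 t} \sin(4 s) + 2 e^{-t/2} \sin(s)$, and $T(s,t) = e^{-s}u(s,t)$.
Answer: $T(s, t) = 3 e^{-s} e^{-2 t} \sin(2 s) + 3 e^{-s} e^{-8 t} \sin(4 s) + 2 e^{-s} e^{-t/2} \sin(s)$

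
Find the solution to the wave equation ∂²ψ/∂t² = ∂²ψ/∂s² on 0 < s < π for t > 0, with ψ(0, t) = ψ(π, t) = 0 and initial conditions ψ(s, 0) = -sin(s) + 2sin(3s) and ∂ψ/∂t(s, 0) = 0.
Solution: Using separation of variables ψ = X(s)T(t):
Eigenfunctions: sin(ns), n = 1, 2, 3, ...
General solution: ψ(s, t) = Σ [A_n cos(n t) + B_n sin(n t)] sin(ns)
From ψ(s,0) = -sin(s) + 2sin(3s): A_1=-1, A_3=2. From ψ_t(s,0) = 0: all B_n = 0.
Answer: ψ(s, t) = -sin(s)cos(t) + 2sin(3s)cos(3t)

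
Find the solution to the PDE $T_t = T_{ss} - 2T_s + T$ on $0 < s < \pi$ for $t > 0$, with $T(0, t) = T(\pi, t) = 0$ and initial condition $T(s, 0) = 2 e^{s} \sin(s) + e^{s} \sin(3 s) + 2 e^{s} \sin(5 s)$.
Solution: Substitute $T = e^{s}u$.
Then $T_s = e^{s}(u_s + u)$, $T_{ss} = e^{s}(u_{ss} + 2u_s + u)$, $T_t = e^{s}u_t$; substituting and dividing by $e^{s}$, the lower-order terms cancel: $u_t = u_{ss}$ (standard heat equation).
Data for $u$: $u(s,0) = e^{-s}T(s,0) = 2 \sin(s) + \sin(3 s) + 2 \sin(5 s)$. The boundary conditions carry over: $u(0,t) = u(\pi,t) = 0$.
Separating variables: $u = \sum c_n e^{-n^2t} \sin(ns)$. From $u(s,0) = 2 \sin(s) + \sin(3 s) + 2 \sin(5 s)$: $c_1=2, c_3=1, c_5=2$.
So $u(s,t) = 2 e^{-t} \sin(s) + e^{-9 t} \sin(3 s) + 2 e^{-25 t} \sin(5 s)$, and $T(s,t) = e^{s}u(s,t)$.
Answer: $T(s, t) = 2 e^{s} e^{-t} \sin(s) + e^{s} e^{-9 t} \sin(3 s) + 2 e^{s} e^{-25 t} \sin(5 s)$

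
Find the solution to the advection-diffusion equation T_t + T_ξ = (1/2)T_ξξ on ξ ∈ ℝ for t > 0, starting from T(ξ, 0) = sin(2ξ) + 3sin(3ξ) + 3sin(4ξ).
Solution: Change to a moving frame: let η = ξ - t, σ = t and write T(ξ,t) = u(η,σ).
By the chain rule T_t = u_σ - u_η, T_ξ = u_η, T_ξξ = u_ηη.
Then T_t + T_ξ = u_σ: the advection term cancels and the PDE becomes the heat equation u_σ = (1/2)u_ηη on η ∈ ℝ.
Initial data: u(η,0) = T(η,0) = sin(2η) + 3sin(3η) + 3sin(4η).
On η ∈ ℝ each mode satisfies (sin(nη))″ = -n² sin(nη), so exp(-n²σ/2) sin(nη) solves the heat equation; by superposition u(η,σ) = Σ c_n exp(-n²σ/2) sin(nη).
Reading off the coefficients: c_2=1, c_3=3, c_4=3, so u(η,σ) = exp(-2σ)sin(2η) + 3exp(-8σ)sin(4η) + 3exp(-9σ/2)sin(3η).
Substituting back η = ξ - t, σ = t: T(ξ,t) = u(ξ - t, t).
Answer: T(ξ, t) = -exp(-2t)sin(2t - 2ξ) - 3exp(-8t)sin(4t - 4ξ) - 3exp(-9t/2)sin(3t - 3ξ)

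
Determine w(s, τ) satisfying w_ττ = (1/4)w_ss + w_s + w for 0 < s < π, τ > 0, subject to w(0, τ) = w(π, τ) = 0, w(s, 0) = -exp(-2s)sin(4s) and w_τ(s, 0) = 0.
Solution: Substitute w = exp(-2s)u.
Then w_s = exp(-2s)(u_s - 2u), w_ss = exp(-2s)(u_ss - 4u_s + 4u), w_ττ = exp(-2s)u_ττ; substituting and dividing by exp(-2s), the lower-order terms cancel: u_ττ = (1/4)u_ss (standard wave equation).
Data for u: u(s,0) = exp(2s)w(s,0) = -sin(4s); u_τ(s,0) = exp(2s)w_τ(s,0) = 0. The boundary conditions carry over: u(0,τ) = u(π,τ) = 0.
Separating variables: u = Σ [A_n cos(ω_n τ) + B_n sin(ω_n τ)] sin(ns), ω_n = n/2. From ICs: A_4=-1.
So u(s,τ) = -sin(4s)cos(2τ), and w(s,τ) = exp(-2s)u(s,τ).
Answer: w(s, τ) = -exp(-2s)sin(4s)cos(2τ)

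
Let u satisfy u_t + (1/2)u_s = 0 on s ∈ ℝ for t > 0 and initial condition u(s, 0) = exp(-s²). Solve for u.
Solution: By characteristics (ds/dt = 1/2), u(s,t) = f(s - (1/2)t) with f = u(·, 0).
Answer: u(s, t) = exp(-(s - t/2)²)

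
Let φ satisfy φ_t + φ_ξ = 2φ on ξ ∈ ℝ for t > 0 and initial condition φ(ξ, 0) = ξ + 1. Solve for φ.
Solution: Substitute φ = exp(2t)u, i.e. u = exp(-2t)φ.
By the product rule, φ_t = exp(2t)(u_t + 2u), φ_ξ = exp(2t)u_ξ.
Substituting into the PDE and dividing by exp(2t): u_t + 2u + u_ξ = 2u.
The lower-order terms cancel, leaving the standard advection equation u_t + u_ξ = 0.
Initial data for u: u(ξ,0) = φ(ξ,0) = ξ + 1.
Solve for u:
  By method of characteristics (waves move right with speed 1):
  Along characteristics ξ - t = const, u is constant, so u(ξ,t) = f(ξ - t) with f = u(·, 0).
Hence u(ξ,t) = -t + ξ + 1.
Transform back: φ(ξ,t) = exp(2t)u(ξ,t).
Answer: φ(ξ, t) = -texp(2t) + ξexp(2t) + exp(2t)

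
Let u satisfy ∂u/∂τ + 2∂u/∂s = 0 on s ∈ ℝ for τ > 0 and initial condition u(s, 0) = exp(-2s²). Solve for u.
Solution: By characteristics (ds/dτ = 2), u(s,τ) = f(s - 2τ) with f = u(·, 0).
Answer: u(s, τ) = exp(-2(s - 2τ)²)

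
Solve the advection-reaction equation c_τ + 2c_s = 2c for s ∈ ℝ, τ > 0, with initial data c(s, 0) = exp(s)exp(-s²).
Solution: Substitute c = exp(s)u, i.e. u = exp(-s)c.
By the product rule, c_s = exp(s)(u_s + u), c_τ = exp(s)u_τ.
Substituting into the PDE and dividing by exp(s): u_τ + 2(u_s + u) = 2u.
The lower-order terms cancel, leaving the standard advection equation u_τ + 2u_s = 0.
Initial data for u: u(s,0) = exp(-s)c(s,0) = exp(-s²).
Solve for u:
  By method of characteristics (waves move right with speed 2):
  Along characteristics s - 2τ = const, u is constant, so u(s,τ) = f(s - 2τ) with f = u(·, 0).
Hence u(s,τ) = exp(-(s - 2τ)²).
Transform back: c(s,τ) = exp(s)u(s,τ).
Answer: c(s, τ) = exp(s)exp(-(s - 2τ)²)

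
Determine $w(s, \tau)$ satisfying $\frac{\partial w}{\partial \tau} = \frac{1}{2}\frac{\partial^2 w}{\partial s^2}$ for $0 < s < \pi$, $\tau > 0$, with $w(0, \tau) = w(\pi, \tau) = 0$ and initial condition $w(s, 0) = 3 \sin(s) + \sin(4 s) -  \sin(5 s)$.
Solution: Using separation of variables $w = X(s)T(\tau)$:
Eigenfunctions: $\sin(ns)$, $n = 1, 2, 3, \ldots$
General solution: $w(s, \tau) = \sum c_n \sin(ns) e^{-n^2 \tau/2}$
Matching $w(s,0) = 3 \sin(s) + \sin(4 s) - \sin(5 s)$ term by term: $c_1=3, c_4=1, c_5=-1$.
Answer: $w(s, \tau) = e^{-8 \tau} \sin(4 s) + 3 e^{-\tau/2} \sin(s) -  e^{-25 \tau/2} \sin(5 s)$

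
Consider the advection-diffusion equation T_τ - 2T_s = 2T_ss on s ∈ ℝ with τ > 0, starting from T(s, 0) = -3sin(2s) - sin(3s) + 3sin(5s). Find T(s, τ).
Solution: Moving frame: η = s + 2τ, σ = τ, T = u(η,σ), so T_τ = u_σ + 2u_η and T_ss = u_ηη.
Hence T_τ - 2T_s = u_σ and the PDE becomes the heat equation u_σ = 2u_ηη on η ∈ ℝ.
Initial data: u(η,0) = T(η,0) = -3sin(2η) - sin(3η) + 3sin(5η). Each mode sin(nη) decays as exp(-2n²σ) on ℝ, so u(η,σ) = Σ c_n exp(-2n²σ) sin(nη) with c_2=-3, c_3=-1, c_5=3: u(η,σ) = -3exp(-8σ)sin(2η) - exp(-18σ)sin(3η) + 3exp(-50σ)sin(5η).
Substituting back: T(s,τ) = u(s + 2τ, τ).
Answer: T(s, τ) = -3exp(-8τ)sin(2s + 4τ) - exp(-18τ)sin(3s + 6τ) + 3exp(-50τ)sin(5s + 10τ)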